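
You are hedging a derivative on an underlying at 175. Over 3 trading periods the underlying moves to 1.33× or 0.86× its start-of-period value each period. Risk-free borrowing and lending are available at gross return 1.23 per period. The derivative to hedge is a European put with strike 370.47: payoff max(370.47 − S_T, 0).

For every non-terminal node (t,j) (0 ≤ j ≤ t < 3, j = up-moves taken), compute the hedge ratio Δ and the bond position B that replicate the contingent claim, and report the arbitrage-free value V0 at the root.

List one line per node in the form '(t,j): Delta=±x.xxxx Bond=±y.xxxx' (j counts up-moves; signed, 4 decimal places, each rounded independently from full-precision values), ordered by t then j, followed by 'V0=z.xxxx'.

(0,0): Delta=-0.7946 Bond=173.9526
(1,0): Delta=-1.0000 Bond=244.8741
(1,1): Delta=-0.7587 Bond=205.6070
(2,0): Delta=-1.0000 Bond=301.1951
(2,1): Delta=-1.0000 Bond=301.1951
(2,2): Delta=-0.7165 Bond=239.8430
V0=34.8972

No-arbitrage ⇒ martingale measure with p* = (R−d)/(u−d) = 0.7872.
Terminal values V(3,·): V(3,0)=259.1602, V(3,1)=198.3281, V(3,2)=104.2506, V(3,3)=0.0000
(2,0): S=129.4300. Δ = (V_up−V_dn)/(S_up−S_dn) = (198.3281−259.1602)/(172.1419−111.3098) = -1.0000. V = [p*·198.3281 + (1−p*)·259.1602]/1.23 = 171.7651. B = V − Δ·S = 301.1951.
(2,1): S=200.1650. Δ = (V_up−V_dn)/(S_up−S_dn) = (104.2506−198.3281)/(266.2194−172.1419) = -1.0000. V = [p*·104.2506 + (1−p*)·198.3281]/1.23 = 101.0301. B = V − Δ·S = 301.1951.
(2,2): S=309.5575. Δ = (V_up−V_dn)/(S_up−S_dn) = (0.0000−104.2506)/(411.7115−266.2194) = -0.7165. V = [p*·0.0000 + (1−p*)·104.2506]/1.23 = 18.0333. B = V − Δ·S = 239.8430.
(1,0): S=150.5000. Δ = (V_up−V_dn)/(S_up−S_dn) = (101.0301−171.7651)/(200.1650−129.4300) = -1.0000. V = [p*·101.0301 + (1−p*)·171.7651]/1.23 = 94.3741. B = V − Δ·S = 244.8741.
(1,1): S=232.7500. Δ = (V_up−V_dn)/(S_up−S_dn) = (18.0333−101.0301)/(309.5575−200.1650) = -0.7587. V = [p*·18.0333 + (1−p*)·101.0301]/1.23 = 29.0181. B = V − Δ·S = 205.6070.
(0,0): S=175.0000. Δ = (V_up−V_dn)/(S_up−S_dn) = (29.0181−94.3741)/(232.7500−150.5000) = -0.7946. V = [p*·29.0181 + (1−p*)·94.3741]/1.23 = 34.8972. B = V − Δ·S = 173.9526.
The time-0 hedge costs 34.8972, which is the no-arbitrage price.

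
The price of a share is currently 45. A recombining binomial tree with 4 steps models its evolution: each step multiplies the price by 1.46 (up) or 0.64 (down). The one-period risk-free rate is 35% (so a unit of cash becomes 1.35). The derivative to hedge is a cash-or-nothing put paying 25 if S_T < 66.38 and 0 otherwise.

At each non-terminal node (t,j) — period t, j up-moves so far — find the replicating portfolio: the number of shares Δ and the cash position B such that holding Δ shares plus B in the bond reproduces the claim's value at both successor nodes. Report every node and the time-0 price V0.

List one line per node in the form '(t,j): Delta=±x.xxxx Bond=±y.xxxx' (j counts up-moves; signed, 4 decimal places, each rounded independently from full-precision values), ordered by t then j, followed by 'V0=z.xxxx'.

(0,0): Delta=-0.0831 Bond=4.4133
(1,0): Delta=-0.4355 Bond=16.1066
(1,1): Delta=-0.0591 Bond=4.3856
(2,0): Delta=0.0000 Bond=13.7174
(2,1): Delta=-0.4650 Bond=22.9875
(2,2): Delta=-0.0316 Bond=3.2764
(3,0): Delta=0.0000 Bond=18.5185
(3,1): Delta=0.0000 Bond=18.5185
(3,2): Delta=-0.4966 Bond=32.9720
(3,3): Delta=0.0000 Bond=0.0000
V0=0.6746

Since d<R<u, set p* = (R−d)/(u−d) = 0.8659; price each node as the discounted p*-expectation of its children.
Terminal values V(4,·): V(4,0)=25.0000, V(4,1)=25.0000, V(4,2)=25.0000, V(4,3)=0.0000, V(4,4)=0.0000
(3,0): S=11.7965. Δ = (V_up−V_dn)/(S_up−S_dn) = (25.0000−25.0000)/(17.2229−7.5497) = 0.0000. V = [p*·25.0000 + (1−p*)·25.0000]/1.35 = 18.5185. B = V − Δ·S = 18.5185.
(3,1): S=26.9107. Δ = (V_up−V_dn)/(S_up−S_dn) = (25.0000−25.0000)/(39.2897−17.2229) = 0.0000. V = [p*·25.0000 + (1−p*)·25.0000]/1.35 = 18.5185. B = V − Δ·S = 18.5185.
(3,2): S=61.3901. Δ = (V_up−V_dn)/(S_up−S_dn) = (0.0000−25.0000)/(89.6295−39.2897) = -0.4966. V = [p*·0.0000 + (1−p*)·25.0000]/1.35 = 2.4842. B = V − Δ·S = 32.9720.
(3,3): S=140.0461. Δ = (V_up−V_dn)/(S_up−S_dn) = (0.0000−0.0000)/(204.4673−89.6295) = 0.0000. V = [p*·0.0000 + (1−p*)·0.0000]/1.35 = 0.0000. B = V − Δ·S = 0.0000.
(2,0): S=18.4320. Δ = (V_up−V_dn)/(S_up−S_dn) = (18.5185−18.5185)/(26.9107−11.7965) = 0.0000. V = [p*·18.5185 + (1−p*)·18.5185]/1.35 = 13.7174. B = V − Δ·S = 13.7174.
(2,1): S=42.0480. Δ = (V_up−V_dn)/(S_up−S_dn) = (2.4842−18.5185)/(61.3901−26.9107) = -0.4650. V = [p*·2.4842 + (1−p*)·18.5185]/1.35 = 3.4334. B = V − Δ·S = 22.9875.
(2,2): S=95.9220. Δ = (V_up−V_dn)/(S_up−S_dn) = (0.0000−2.4842)/(140.0461−61.3901) = -0.0316. V = [p*·0.0000 + (1−p*)·2.4842]/1.35 = 0.2468. B = V − Δ·S = 3.2764.
(1,0): S=28.8000. Δ = (V_up−V_dn)/(S_up−S_dn) = (3.4334−13.7174)/(42.0480−18.4320) = -0.4355. V = [p*·3.4334 + (1−p*)·13.7174]/1.35 = 3.5652. B = V − Δ·S = 16.1066.
(1,1): S=65.7000. Δ = (V_up−V_dn)/(S_up−S_dn) = (0.2468−3.4334)/(95.9220−42.0480) = -0.0591. V = [p*·0.2468 + (1−p*)·3.4334]/1.35 = 0.4995. B = V − Δ·S = 4.3856.
(0,0): S=45.0000. Δ = (V_up−V_dn)/(S_up−S_dn) = (0.4995−3.5652)/(65.7000−28.8000) = -0.0831. V = [p*·0.4995 + (1−p*)·3.5652]/1.35 = 0.6746. B = V − Δ·S = 4.4133.
The time-0 hedge costs 0.6746, which is the no-arbitrage price.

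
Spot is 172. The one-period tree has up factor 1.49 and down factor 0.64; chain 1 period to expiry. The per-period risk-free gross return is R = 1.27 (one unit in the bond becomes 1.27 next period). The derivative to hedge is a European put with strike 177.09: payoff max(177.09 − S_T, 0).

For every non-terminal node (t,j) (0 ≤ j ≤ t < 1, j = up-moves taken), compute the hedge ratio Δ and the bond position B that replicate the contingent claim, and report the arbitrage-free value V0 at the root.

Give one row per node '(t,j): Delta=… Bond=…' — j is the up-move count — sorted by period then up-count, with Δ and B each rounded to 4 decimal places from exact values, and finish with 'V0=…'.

Since d<R<u, set p* = (R−d)/(u−d) = 0.7412; price each node as the discounted p*-expectation of its children.
Terminal values V(1,·): V(1,0)=67.0100, V(1,1)=0.0000
  t=0,j=0: stock 172.0000 → up 256.2800 (V=0.0000), down 110.0800 (V=67.0100). Price 13.6565; hedge Δ=-0.4583, bond B=92.4918.
Check: Δ(0,0)·S0 + B(0,0) = 13.6565 = V0.

(0,0): Delta=-0.4583 Bond=92.4918
V0=13.6565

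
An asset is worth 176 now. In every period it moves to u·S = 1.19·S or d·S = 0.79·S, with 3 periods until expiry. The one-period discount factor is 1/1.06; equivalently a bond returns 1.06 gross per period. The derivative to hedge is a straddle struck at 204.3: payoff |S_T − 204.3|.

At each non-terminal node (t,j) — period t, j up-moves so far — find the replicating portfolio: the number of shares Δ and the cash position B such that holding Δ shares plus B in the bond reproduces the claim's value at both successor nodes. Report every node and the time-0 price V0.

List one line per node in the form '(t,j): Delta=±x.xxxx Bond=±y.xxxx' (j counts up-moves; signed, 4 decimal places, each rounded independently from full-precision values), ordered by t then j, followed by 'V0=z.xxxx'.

(0,0): Delta=0.0632 Bond=32.0798
(1,0): Delta=-1.0000 Bond=181.8263
(1,1): Delta=0.4030 Bond=-37.1688
(2,0): Delta=-1.0000 Bond=192.7358
(2,1): Delta=-1.0000 Bond=192.7358
(2,2): Delta=0.8514 Bond=-151.1675
V0=43.1958

Since d<R<u, set p* = (R−d)/(u−d) = 0.6750; price each node as the discounted p*-expectation of its children.
At expiry t=3: V(3,0)=117.5251, V(3,1)=73.5885, V(3,2)=7.4055, V(3,3)=92.2880
Node (2,0) S=109.8416: V=(p*·73.5885+(1−p*)·117.5251)/1.06=82.8942; Δ=(73.5885−117.5251)/(130.7115−86.7749)=-1.0000; B=V−Δ·S=192.7358
Node (2,1) S=165.4576: V=(p*·7.4055+(1−p*)·73.5885)/1.06=27.2782; Δ=(7.4055−73.5885)/(196.8945−130.7115)=-1.0000; B=V−Δ·S=192.7358
Node (2,2) S=249.2336: V=(p*·92.2880+(1−p*)·7.4055)/1.06=61.0388; Δ=(92.2880−7.4055)/(296.5880−196.8945)=0.8514; B=V−Δ·S=-151.1675
Node (1,0) S=139.0400: V=(p*·27.2782+(1−p*)·82.8942)/1.06=42.7863; Δ=(27.2782−82.8942)/(165.4576−109.8416)=-1.0000; B=V−Δ·S=181.8263
Node (1,1) S=209.4400: V=(p*·61.0388+(1−p*)·27.2782)/1.06=47.2327; Δ=(61.0388−27.2782)/(249.2336−165.4576)=0.4030; B=V−Δ·S=-37.1688
Node (0,0) S=176.0000: V=(p*·47.2327+(1−p*)·42.7863)/1.06=43.1958; Δ=(47.2327−42.7863)/(209.4400−139.0400)=0.0632; B=V−Δ·S=32.0798
Self-financing check: at every node Δ·S+B equals the discounted successor values.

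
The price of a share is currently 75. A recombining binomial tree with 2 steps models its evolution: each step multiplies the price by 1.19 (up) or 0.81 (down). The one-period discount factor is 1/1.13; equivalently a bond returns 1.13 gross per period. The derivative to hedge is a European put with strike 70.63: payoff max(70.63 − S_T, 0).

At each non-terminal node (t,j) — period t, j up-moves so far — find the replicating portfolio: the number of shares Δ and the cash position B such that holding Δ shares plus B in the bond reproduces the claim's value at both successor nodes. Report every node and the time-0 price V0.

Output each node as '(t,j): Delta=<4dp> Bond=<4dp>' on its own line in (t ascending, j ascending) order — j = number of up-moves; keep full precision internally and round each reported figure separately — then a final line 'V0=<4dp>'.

(0,0): Delta=-0.1050 Bond=8.2955
(1,0): Delta=-0.9280 Bond=59.3684
(1,1): Delta=0.0000 Bond=0.0000
V0=0.4183

No-arbitrage ⇒ martingale measure with p* = (R−d)/(u−d) = 0.8421.
At expiry t=2: V(2,0)=21.4225, V(2,1)=0.0000, V(2,2)=0.0000
Node (1,0) S=60.7500: V=(p*·0.0000+(1−p*)·21.4225)/1.13=2.9934; Δ=(0.0000−21.4225)/(72.2925−49.2075)=-0.9280; B=V−Δ·S=59.3684
Node (1,1) S=89.2500: V=(p*·0.0000+(1−p*)·0.0000)/1.13=0.0000; Δ=(0.0000−0.0000)/(106.2075−72.2925)=0.0000; B=V−Δ·S=0.0000
Node (0,0) S=75.0000: V=(p*·0.0000+(1−p*)·2.9934)/1.13=0.4183; Δ=(0.0000−2.9934)/(89.2500−60.7500)=-0.1050; B=V−Δ·S=8.2955
The time-0 hedge costs 0.4183, which is the no-arbitrage price.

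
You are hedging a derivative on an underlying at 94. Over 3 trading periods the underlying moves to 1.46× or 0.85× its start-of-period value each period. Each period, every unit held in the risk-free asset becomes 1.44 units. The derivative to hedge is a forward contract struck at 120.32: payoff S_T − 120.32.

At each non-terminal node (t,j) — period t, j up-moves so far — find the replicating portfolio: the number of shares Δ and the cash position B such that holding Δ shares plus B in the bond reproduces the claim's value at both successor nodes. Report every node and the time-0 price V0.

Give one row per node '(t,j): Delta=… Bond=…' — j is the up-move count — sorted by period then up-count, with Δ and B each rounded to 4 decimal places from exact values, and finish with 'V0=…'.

(0,0): Delta=1.0000 Bond=-40.2949
(1,0): Delta=1.0000 Bond=-58.0247
(1,1): Delta=1.0000 Bond=-58.0247
(2,0): Delta=1.0000 Bond=-83.5556
(2,1): Delta=1.0000 Bond=-83.5556
(2,2): Delta=1.0000 Bond=-83.5556
V0=53.7051

No-arbitrage ⇒ martingale measure with p* = (R−d)/(u−d) = 0.9672.
Payoff layer (t=3): V(3,0)=-62.5922, V(3,1)=-21.1641, V(3,2)=49.9948, V(3,3)=172.2208
Node (2,0) S=67.9150: V=(p*·-21.1641+(1−p*)·-62.5922)/1.44=-15.6406; Δ=(-21.1641−-62.5922)/(99.1559−57.7277)=1.0000; B=V−Δ·S=-83.5556
Node (2,1) S=116.6540: V=(p*·49.9948+(1−p*)·-21.1641)/1.44=33.0984; Δ=(49.9948−-21.1641)/(170.3148−99.1559)=1.0000; B=V−Δ·S=-83.5556
Node (2,2) S=200.3704: V=(p*·172.2208+(1−p*)·49.9948)/1.44=116.8148; Δ=(172.2208−49.9948)/(292.5408−170.3148)=1.0000; B=V−Δ·S=-83.5556
Node (1,0) S=79.9000: V=(p*·33.0984+(1−p*)·-15.6406)/1.44=21.8753; Δ=(33.0984−-15.6406)/(116.6540−67.9150)=1.0000; B=V−Δ·S=-58.0247
Node (1,1) S=137.2400: V=(p*·116.8148+(1−p*)·33.0984)/1.44=79.2153; Δ=(116.8148−33.0984)/(200.3704−116.6540)=1.0000; B=V−Δ·S=-58.0247
Node (0,0) S=94.0000: V=(p*·79.2153+(1−p*)·21.8753)/1.44=53.7051; Δ=(79.2153−21.8753)/(137.2400−79.9000)=1.0000; B=V−Δ·S=-40.2949
Self-financing check: at every node Δ·S+B equals the discounted successor values.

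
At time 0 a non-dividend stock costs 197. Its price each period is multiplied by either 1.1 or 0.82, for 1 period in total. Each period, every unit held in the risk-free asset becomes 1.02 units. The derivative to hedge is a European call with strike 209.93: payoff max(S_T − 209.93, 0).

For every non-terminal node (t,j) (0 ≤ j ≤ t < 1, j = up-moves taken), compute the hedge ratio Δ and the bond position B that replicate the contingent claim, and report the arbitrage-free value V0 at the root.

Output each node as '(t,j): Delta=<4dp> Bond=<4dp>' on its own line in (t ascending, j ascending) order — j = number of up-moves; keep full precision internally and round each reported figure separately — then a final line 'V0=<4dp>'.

The replicating-portfolio and risk-neutral prices coincide; use p* = (1.02−0.82)/(1.1−0.82) = 0.7143 for the latter.
At expiry t=1: V(1,0)=0.0000, V(1,1)=6.7700
Node (0,0) S=197.0000: V=(p*·6.7700+(1−p*)·0.0000)/1.02=4.7409; Δ=(6.7700−0.0000)/(216.7000−161.5400)=0.1227; B=V−Δ·S=-19.4377
The time-0 hedge costs 4.7409, which is the no-arbitrage price.

(0,0): Delta=0.1227 Bond=-19.4377
V0=4.7409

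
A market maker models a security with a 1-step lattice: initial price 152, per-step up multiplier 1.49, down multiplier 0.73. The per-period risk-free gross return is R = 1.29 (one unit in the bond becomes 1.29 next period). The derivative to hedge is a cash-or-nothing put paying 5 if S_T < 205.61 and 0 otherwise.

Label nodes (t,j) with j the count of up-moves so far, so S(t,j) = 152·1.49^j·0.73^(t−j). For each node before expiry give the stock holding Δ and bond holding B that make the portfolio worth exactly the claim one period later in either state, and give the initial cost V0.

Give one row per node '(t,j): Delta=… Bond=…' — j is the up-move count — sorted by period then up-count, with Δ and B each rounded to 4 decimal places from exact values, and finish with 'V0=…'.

No-arbitrage ⇒ martingale measure with p* = (R−d)/(u−d) = 0.7368.
Terminal payoffs: V(1,0)=5.0000, V(1,1)=0.0000
(0,0): S=152.0000. Δ = (V_up−V_dn)/(S_up−S_dn) = (0.0000−5.0000)/(226.4800−110.9600) = -0.0433. V = [p*·0.0000 + (1−p*)·5.0000]/1.29 = 1.0200. B = V − Δ·S = 7.5989.
Check: Δ(0,0)·S0 + B(0,0) = 1.0200 = V0.

(0,0): Delta=-0.0433 Bond=7.5989
V0=1.0200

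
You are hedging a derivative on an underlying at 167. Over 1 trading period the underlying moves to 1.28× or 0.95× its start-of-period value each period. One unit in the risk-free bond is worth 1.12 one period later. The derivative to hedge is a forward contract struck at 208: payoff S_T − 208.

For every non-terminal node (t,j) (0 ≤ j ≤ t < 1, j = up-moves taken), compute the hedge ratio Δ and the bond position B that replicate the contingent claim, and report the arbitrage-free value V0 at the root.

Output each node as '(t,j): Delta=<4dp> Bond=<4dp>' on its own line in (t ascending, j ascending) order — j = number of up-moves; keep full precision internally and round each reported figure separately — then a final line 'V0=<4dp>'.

(0,0): Delta=1.0000 Bond=-185.7143
V0=-18.7143

Risk-neutral probability p* = (R−d)/(u−d) = (1.12−0.95)/(1.28−0.95) = 0.5152.
Terminal payoffs: V(1,0)=-49.3500, V(1,1)=5.7600
  t=0,j=0: stock 167.0000 → up 213.7600 (V=5.7600), down 158.6500 (V=-49.3500). Price -18.7143; hedge Δ=1.0000, bond B=-185.7143.
The time-0 hedge costs -18.7143, which is the no-arbitrage price.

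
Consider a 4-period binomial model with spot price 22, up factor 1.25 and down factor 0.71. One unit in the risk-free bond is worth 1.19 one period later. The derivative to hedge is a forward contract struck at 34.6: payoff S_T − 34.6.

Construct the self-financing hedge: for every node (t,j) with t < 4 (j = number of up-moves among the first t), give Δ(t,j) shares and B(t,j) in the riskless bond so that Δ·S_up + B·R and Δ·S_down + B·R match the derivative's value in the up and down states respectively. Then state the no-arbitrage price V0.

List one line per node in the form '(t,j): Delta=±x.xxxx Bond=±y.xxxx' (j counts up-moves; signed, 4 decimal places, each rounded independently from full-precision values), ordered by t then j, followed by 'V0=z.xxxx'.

Under the risk-neutral measure, an up-move has probability p* = (R−d)/(u−d) = 0.8889 and values discount at R = 1.19.
At expiry t=4: V(4,0)=-29.0094, V(4,1)=-24.7574, V(4,2)=-17.2716, V(4,3)=-4.0922, V(4,4)=19.1109
  t=3,j=0: stock 7.8740 → up 9.8426 (V=-24.7574), down 5.5906 (V=-29.0094). Price -21.2016; hedge Δ=1.0000, bond B=-29.0756.
  t=3,j=1: stock 13.8628 → up 17.3284 (V=-17.2716), down 9.8426 (V=-24.7574). Price -15.2129; hedge Δ=1.0000, bond B=-29.0756.
  t=3,j=2: stock 24.4062 → up 30.5078 (V=-4.0922), down 17.3284 (V=-17.2716). Price -4.6694; hedge Δ=1.0000, bond B=-29.0756.
  t=3,j=3: stock 42.9688 → up 53.7109 (V=19.1109), down 30.5078 (V=-4.0922). Price 13.8931; hedge Δ=1.0000, bond B=-29.0756.
  t=2,j=0: stock 11.0902 → up 13.8627 (V=-15.2129), down 7.8740 (V=-21.2016). Price -13.3431; hedge Δ=1.0000, bond B=-24.4333.
  t=2,j=1: stock 19.5250 → up 24.4062 (V=-4.6694), down 13.8627 (V=-15.2129). Price -4.9083; hedge Δ=1.0000, bond B=-24.4333.
  t=2,j=2: stock 34.3750 → up 42.9688 (V=13.8931), down 24.4062 (V=-4.6694). Price 9.9417; hedge Δ=1.0000, bond B=-24.4333.
  t=1,j=0: stock 15.6200 → up 19.5250 (V=-4.9083), down 11.0902 (V=-13.3431). Price -4.9122; hedge Δ=1.0000, bond B=-20.5322.
  t=1,j=1: stock 27.5000 → up 34.3750 (V=9.9417), down 19.5250 (V=-4.9083). Price 6.9678; hedge Δ=1.0000, bond B=-20.5322.
  t=0,j=0: stock 22.0000 → up 27.5000 (V=6.9678), down 15.6200 (V=-4.9122). Price 4.7461; hedge Δ=1.0000, bond B=-17.2539.
The time-0 hedge costs 4.7461, which is the no-arbitrage price.

(0,0): Delta=1.0000 Bond=-17.2539
(1,0): Delta=1.0000 Bond=-20.5322
(1,1): Delta=1.0000 Bond=-20.5322
(2,0): Delta=1.0000 Bond=-24.4333
(2,1): Delta=1.0000 Bond=-24.4333
(2,2): Delta=1.0000 Bond=-24.4333
(3,0): Delta=1.0000 Bond=-29.0756
(3,1): Delta=1.0000 Bond=-29.0756
(3,2): Delta=1.0000 Bond=-29.0756
(3,3): Delta=1.0000 Bond=-29.0756
V0=4.7461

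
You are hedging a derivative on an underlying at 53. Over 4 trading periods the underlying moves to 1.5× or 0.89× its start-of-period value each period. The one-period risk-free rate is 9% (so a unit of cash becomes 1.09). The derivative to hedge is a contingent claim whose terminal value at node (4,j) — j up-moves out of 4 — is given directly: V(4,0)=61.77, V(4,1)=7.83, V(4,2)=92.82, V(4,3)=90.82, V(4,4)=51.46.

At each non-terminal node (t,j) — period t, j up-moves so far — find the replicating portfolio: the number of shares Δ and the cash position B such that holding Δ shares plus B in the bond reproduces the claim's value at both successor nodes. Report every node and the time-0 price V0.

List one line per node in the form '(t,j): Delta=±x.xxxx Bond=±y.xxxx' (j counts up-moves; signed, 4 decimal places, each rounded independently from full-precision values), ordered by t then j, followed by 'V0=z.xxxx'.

Risk-neutral probability p* = (R−d)/(u−d) = (1.09−0.89)/(1.5−0.89) = 0.3279.
Terminal payoffs: V(4,0)=61.7700, V(4,1)=7.8300, V(4,2)=92.8200, V(4,3)=90.8200, V(4,4)=51.4600
  t=3,j=0: stock 37.3634 → up 56.0450 (V=7.8300), down 33.2534 (V=61.7700). Price 40.4447; hedge Δ=-2.3667, bond B=128.8710.
  t=3,j=1: stock 62.9719 → up 94.4579 (V=92.8200), down 56.0450 (V=7.8300). Price 32.7482; hedge Δ=2.2125, bond B=-106.5796.
  t=3,j=2: stock 106.1325 → up 159.1988 (V=90.8200), down 94.4579 (V=92.8200). Price 84.5544; hedge Δ=-0.0309, bond B=87.8331.
  t=3,j=3: stock 178.8750 → up 268.3125 (V=51.4600), down 159.1987 (V=90.8200). Price 71.4817; hedge Δ=-0.3607, bond B=136.0063.
  t=2,j=0: stock 41.9813 → up 62.9720 (V=32.7482), down 37.3634 (V=40.4447). Price 34.7902; hedge Δ=-0.3005, bond B=47.4074.
  t=2,j=1: stock 70.7550 → up 106.1325 (V=84.5544), down 62.9719 (V=32.7482). Price 45.6274; hedge Δ=1.2003, bond B=-39.3007.
  t=2,j=2: stock 119.2500 → up 178.8750 (V=71.4817), down 106.1325 (V=84.5544). Price 73.6406; hedge Δ=-0.1797, bond B=95.0712.
  t=1,j=0: stock 47.1700 → up 70.7550 (V=45.6274), down 41.9813 (V=34.7902). Price 35.1774; hedge Δ=0.3766, bond B=17.4115.
  t=1,j=1: stock 79.5000 → up 119.2500 (V=73.6406), down 70.7550 (V=45.6274). Price 50.2863; hedge Δ=0.5777, bond B=4.3630.
  t=0,j=0: stock 53.0000 → up 79.5000 (V=50.2863), down 47.1700 (V=35.1774). Price 36.8175; hedge Δ=0.4673, bond B=12.0489.
Self-financing check: at every node Δ·S+B equals the discounted successor values.

(0,0): Delta=0.4673 Bond=12.0489
(1,0): Delta=0.3766 Bond=17.4115
(1,1): Delta=0.5777 Bond=4.3630
(2,0): Delta=-0.3005 Bond=47.4074
(2,1): Delta=1.2003 Bond=-39.3007
(2,2): Delta=-0.1797 Bond=95.0712
(3,0): Delta=-2.3667 Bond=128.8710
(3,1): Delta=2.2125 Bond=-106.5796
(3,2): Delta=-0.0309 Bond=87.8331
(3,3): Delta=-0.3607 Bond=136.0063
V0=36.8175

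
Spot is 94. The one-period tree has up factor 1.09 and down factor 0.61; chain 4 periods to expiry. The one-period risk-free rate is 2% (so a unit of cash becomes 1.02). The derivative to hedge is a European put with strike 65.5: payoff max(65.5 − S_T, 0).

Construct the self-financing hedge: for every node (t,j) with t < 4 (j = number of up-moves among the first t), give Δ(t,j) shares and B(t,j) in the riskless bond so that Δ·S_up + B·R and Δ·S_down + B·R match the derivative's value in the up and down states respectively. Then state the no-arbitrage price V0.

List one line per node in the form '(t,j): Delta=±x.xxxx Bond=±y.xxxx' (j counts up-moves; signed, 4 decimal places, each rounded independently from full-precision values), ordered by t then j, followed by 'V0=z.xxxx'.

(0,0): Delta=-0.1811 Bond=19.5191
(1,0): Delta=-0.7769 Bond=54.0710
(1,1): Delta=-0.1242 Bond=14.0770
(2,0): Delta=-1.0000 Bond=62.9566
(2,1): Delta=-0.7556 Bond=53.8200
(2,2): Delta=-0.0639 Bond=7.6213
(3,0): Delta=-1.0000 Bond=64.2157
(3,1): Delta=-1.0000 Bond=64.2157
(3,2): Delta=-0.7322 Bond=53.3053
(3,3): Delta=0.0000 Bond=0.0000
V0=2.4949

No-arbitrage ⇒ martingale measure with p* = (R−d)/(u−d) = 0.8542.
Terminal payoffs: V(4,0)=52.4849, V(4,1)=42.2435, V(4,2)=23.9434, V(4,3)=0.0000, V(4,4)=0.0000
  t=3,j=0: stock 21.3362 → up 23.2565 (V=42.2435), down 13.0151 (V=52.4849). Price 42.8795; hedge Δ=-1.0000, bond B=64.2157.
  t=3,j=1: stock 38.1254 → up 41.5566 (V=23.9434), down 23.2565 (V=42.2435). Price 26.0903; hedge Δ=-1.0000, bond B=64.2157.
  t=3,j=2: stock 68.1257 → up 74.2570 (V=0.0000), down 41.5566 (V=23.9434). Price 3.4233; hedge Δ=-0.7322, bond B=53.3053.
  t=3,j=3: stock 121.7327 → up 132.6887 (V=0.0000), down 74.2570 (V=0.0000). Price 0.0000; hedge Δ=0.0000, bond B=0.0000.
  t=2,j=0: stock 34.9774 → up 38.1254 (V=26.0903), down 21.3362 (V=42.8795). Price 27.9792; hedge Δ=-1.0000, bond B=62.9566.
  t=2,j=1: stock 62.5006 → up 68.1257 (V=3.4233), down 38.1254 (V=26.0903). Price 6.5969; hedge Δ=-0.7556, bond B=53.8200.
  t=2,j=2: stock 111.6814 → up 121.7327 (V=0.0000), down 68.1257 (V=3.4233). Price 0.4894; hedge Δ=-0.0639, bond B=7.6213.
  t=1,j=0: stock 57.3400 → up 62.5006 (V=6.5969), down 34.9774 (V=27.9792). Price 9.5247; hedge Δ=-0.7769, bond B=54.0710.
  t=1,j=1: stock 102.4600 → up 111.6814 (V=0.4894), down 62.5006 (V=6.5969). Price 1.3531; hedge Δ=-0.1242, bond B=14.0770.
  t=0,j=0: stock 94.0000 → up 102.4600 (V=1.3531), down 57.3400 (V=9.5247). Price 2.4949; hedge Δ=-0.1811, bond B=19.5191.
Each (Δ,B) replicates both successor values, so the strategy is self-financing and V0 is arbitrage-free.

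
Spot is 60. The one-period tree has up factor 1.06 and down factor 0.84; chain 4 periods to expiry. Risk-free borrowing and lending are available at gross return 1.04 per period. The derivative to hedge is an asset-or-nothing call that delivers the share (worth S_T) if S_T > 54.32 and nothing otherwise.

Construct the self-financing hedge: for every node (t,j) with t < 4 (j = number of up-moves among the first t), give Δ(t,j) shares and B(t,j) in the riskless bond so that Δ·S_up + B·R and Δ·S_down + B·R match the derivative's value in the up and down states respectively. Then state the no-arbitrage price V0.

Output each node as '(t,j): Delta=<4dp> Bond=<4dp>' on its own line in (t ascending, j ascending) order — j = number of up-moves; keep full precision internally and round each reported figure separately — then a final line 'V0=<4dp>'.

(0,0): Delta=1.7067 Bond=-44.1585
(1,0): Delta=4.1366 Bond=-168.3912
(1,1): Delta=1.5141 Bond=-33.6782
(2,0): Delta=0.0000 Bond=0.0000
(2,1): Delta=4.4644 Bond=-192.6395
(2,2): Delta=1.2804 Bond=-19.2640
(3,0): Delta=0.0000 Bond=0.0000
(3,1): Delta=0.0000 Bond=0.0000
(3,2): Delta=4.8182 Bond=-220.3796
(3,3): Delta=1.0000 Bond=0.0000
V0=58.2439

Under the risk-neutral measure, an up-move has probability p* = (R−d)/(u−d) = 0.9091 and values discount at R = 1.04.
Terminal values V(4,·): V(4,0)=0.0000, V(4,1)=0.0000, V(4,2)=0.0000, V(4,3)=60.0272, V(4,4)=75.7486
(3,0): S=35.5622. Δ = (V_up−V_dn)/(S_up−S_dn) = (0.0000−0.0000)/(37.6960−29.8723) = 0.0000. V = [p*·0.0000 + (1−p*)·0.0000]/1.04 = 0.0000. B = V − Δ·S = 0.0000.
(3,1): S=44.8762. Δ = (V_up−V_dn)/(S_up−S_dn) = (0.0000−0.0000)/(47.5687−37.6960) = 0.0000. V = [p*·0.0000 + (1−p*)·0.0000]/1.04 = 0.0000. B = V − Δ·S = 0.0000.
(3,2): S=56.6294. Δ = (V_up−V_dn)/(S_up−S_dn) = (60.0272−0.0000)/(60.0272−47.5687) = 4.8182. V = [p*·60.0272 + (1−p*)·0.0000]/1.04 = 52.4713. B = V − Δ·S = -220.3796.
(3,3): S=71.4610. Δ = (V_up−V_dn)/(S_up−S_dn) = (75.7486−60.0272)/(75.7486−60.0272) = 1.0000. V = [p*·75.7486 + (1−p*)·60.0272]/1.04 = 71.4610. B = V − Δ·S = 0.0000.
(2,0): S=42.3360. Δ = (V_up−V_dn)/(S_up−S_dn) = (0.0000−0.0000)/(44.8762−35.5622) = 0.0000. V = [p*·0.0000 + (1−p*)·0.0000]/1.04 = 0.0000. B = V − Δ·S = 0.0000.
(2,1): S=53.4240. Δ = (V_up−V_dn)/(S_up−S_dn) = (52.4713−0.0000)/(56.6294−44.8762) = 4.4644. V = [p*·52.4713 + (1−p*)·0.0000]/1.04 = 45.8666. B = V − Δ·S = -192.6395.
(2,2): S=67.4160. Δ = (V_up−V_dn)/(S_up−S_dn) = (71.4610−52.4713)/(71.4610−56.6294) = 1.2804. V = [p*·71.4610 + (1−p*)·52.4713]/1.04 = 67.0525. B = V − Δ·S = -19.2640.
(1,0): S=50.4000. Δ = (V_up−V_dn)/(S_up−S_dn) = (45.8666−0.0000)/(53.4240−42.3360) = 4.1366. V = [p*·45.8666 + (1−p*)·0.0000]/1.04 = 40.0931. B = V − Δ·S = -168.3912.
(1,1): S=63.6000. Δ = (V_up−V_dn)/(S_up−S_dn) = (67.0525−45.8666)/(67.4160−53.4240) = 1.5141. V = [p*·67.0525 + (1−p*)·45.8666]/1.04 = 62.6217. B = V − Δ·S = -33.6782.
(0,0): S=60.0000. Δ = (V_up−V_dn)/(S_up−S_dn) = (62.6217−40.0931)/(63.6000−50.4000) = 1.7067. V = [p*·62.6217 + (1−p*)·40.0931]/1.04 = 58.2439. B = V − Δ·S = -44.1585.
The time-0 hedge costs 58.2439, which is the no-arbitrage price.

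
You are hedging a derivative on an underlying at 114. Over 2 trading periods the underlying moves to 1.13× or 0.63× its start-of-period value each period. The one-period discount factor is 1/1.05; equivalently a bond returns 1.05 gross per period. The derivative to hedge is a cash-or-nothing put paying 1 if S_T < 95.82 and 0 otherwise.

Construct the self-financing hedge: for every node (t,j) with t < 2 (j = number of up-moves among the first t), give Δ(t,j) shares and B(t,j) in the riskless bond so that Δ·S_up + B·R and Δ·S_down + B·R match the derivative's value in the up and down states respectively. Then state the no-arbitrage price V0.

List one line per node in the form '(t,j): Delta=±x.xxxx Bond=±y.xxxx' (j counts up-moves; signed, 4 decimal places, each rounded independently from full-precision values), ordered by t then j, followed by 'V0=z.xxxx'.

Risk-neutral probability p* = (R−d)/(u−d) = (1.05−0.63)/(1.13−0.63) = 0.8400.
Terminal values V(2,·): V(2,0)=1.0000, V(2,1)=1.0000, V(2,2)=0.0000
  t=1,j=0: stock 71.8200 → up 81.1566 (V=1.0000), down 45.2466 (V=1.0000). Price 0.9524; hedge Δ=0.0000, bond B=0.9524.
  t=1,j=1: stock 128.8200 → up 145.5666 (V=0.0000), down 81.1566 (V=1.0000). Price 0.1524; hedge Δ=-0.0155, bond B=2.1524.
  t=0,j=0: stock 114.0000 → up 128.8200 (V=0.1524), down 71.8200 (V=0.9524). Price 0.2670; hedge Δ=-0.0140, bond B=1.8670.
Check: Δ(0,0)·S0 + B(0,0) = 0.2670 = V0.

(0,0): Delta=-0.0140 Bond=1.8670
(1,0): Delta=0.0000 Bond=0.9524
(1,1): Delta=-0.0155 Bond=2.1524
V0=0.2670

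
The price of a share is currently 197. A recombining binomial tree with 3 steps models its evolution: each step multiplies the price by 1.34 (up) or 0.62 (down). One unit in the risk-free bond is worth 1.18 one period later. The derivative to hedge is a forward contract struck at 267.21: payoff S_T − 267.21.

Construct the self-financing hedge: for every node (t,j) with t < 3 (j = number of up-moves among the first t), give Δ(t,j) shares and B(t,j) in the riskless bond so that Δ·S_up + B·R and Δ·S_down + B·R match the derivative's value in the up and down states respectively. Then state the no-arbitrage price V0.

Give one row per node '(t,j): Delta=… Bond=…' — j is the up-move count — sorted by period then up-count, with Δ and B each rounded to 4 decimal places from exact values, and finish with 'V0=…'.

Under the risk-neutral measure, an up-move has probability p* = (R−d)/(u−d) = 0.7778 and values discount at R = 1.18.
Terminal payoffs: V(3,0)=-220.2594, V(3,1)=-165.7361, V(3,2)=-47.8954, V(3,3)=206.7925
(2,0): S=75.7268. Δ = (V_up−V_dn)/(S_up−S_dn) = (-165.7361−-220.2594)/(101.4739−46.9506) = 1.0000. V = [p*·-165.7361 + (1−p*)·-220.2594]/1.18 = -150.7224. B = V − Δ·S = -226.4492.
(2,1): S=163.6676. Δ = (V_up−V_dn)/(S_up−S_dn) = (-47.8954−-165.7361)/(219.3146−101.4739) = 1.0000. V = [p*·-47.8954 + (1−p*)·-165.7361]/1.18 = -62.7816. B = V − Δ·S = -226.4492.
(2,2): S=353.7332. Δ = (V_up−V_dn)/(S_up−S_dn) = (206.7925−-47.8954)/(474.0025−219.3146) = 1.0000. V = [p*·206.7925 + (1−p*)·-47.8954]/1.18 = 127.2840. B = V − Δ·S = -226.4492.
(1,0): S=122.1400. Δ = (V_up−V_dn)/(S_up−S_dn) = (-62.7816−-150.7224)/(163.6676−75.7268) = 1.0000. V = [p*·-62.7816 + (1−p*)·-150.7224]/1.18 = -69.7661. B = V − Δ·S = -191.9061.
(1,1): S=263.9800. Δ = (V_up−V_dn)/(S_up−S_dn) = (127.2840−-62.7816)/(353.7332−163.6676) = 1.0000. V = [p*·127.2840 + (1−p*)·-62.7816]/1.18 = 72.0739. B = V − Δ·S = -191.9061.
(0,0): S=197.0000. Δ = (V_up−V_dn)/(S_up−S_dn) = (72.0739−-69.7661)/(263.9800−122.1400) = 1.0000. V = [p*·72.0739 + (1−p*)·-69.7661]/1.18 = 34.3677. B = V − Δ·S = -162.6323.
Each (Δ,B) replicates both successor values, so the strategy is self-financing and V0 is arbitrage-free.

(0,0): Delta=1.0000 Bond=-162.6323
(1,0): Delta=1.0000 Bond=-191.9061
(1,1): Delta=1.0000 Bond=-191.9061
(2,0): Delta=1.0000 Bond=-226.4492
(2,1): Delta=1.0000 Bond=-226.4492
(2,2): Delta=1.0000 Bond=-226.4492
V0=34.3677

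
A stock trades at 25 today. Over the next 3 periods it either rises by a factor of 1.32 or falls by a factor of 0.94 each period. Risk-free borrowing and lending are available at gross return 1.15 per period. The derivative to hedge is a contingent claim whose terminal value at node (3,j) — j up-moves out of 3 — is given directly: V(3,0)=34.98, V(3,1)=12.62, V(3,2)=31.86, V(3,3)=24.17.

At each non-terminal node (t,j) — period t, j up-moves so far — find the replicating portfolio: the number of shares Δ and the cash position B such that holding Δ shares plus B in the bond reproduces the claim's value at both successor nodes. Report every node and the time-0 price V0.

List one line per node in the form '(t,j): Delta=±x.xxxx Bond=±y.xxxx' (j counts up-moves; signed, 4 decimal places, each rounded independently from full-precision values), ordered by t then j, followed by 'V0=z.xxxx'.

(0,0): Delta=0.2141 Bond=10.7289
(1,0): Delta=0.0613 Bond=15.9290
(1,1): Delta=0.3022 Bond=9.4316
(2,0): Delta=-2.6637 Bond=78.5144
(2,1): Delta=1.6322 Bond=-30.4119
(2,2): Delta=-0.4646 Bond=44.2458
V0=16.0812

No-arbitrage ⇒ martingale measure with p* = (R−d)/(u−d) = 0.5526.
Payoff layer (t=3): V(3,0)=34.9800, V(3,1)=12.6200, V(3,2)=31.8600, V(3,3)=24.1700
Node (2,0) S=22.0900: V=(p*·12.6200+(1−p*)·34.9800)/1.15=19.6723; Δ=(12.6200−34.9800)/(29.1588−20.7646)=-2.6637; B=V−Δ·S=78.5144
Node (2,1) S=31.0200: V=(p*·31.8600+(1−p*)·12.6200)/1.15=20.2197; Δ=(31.8600−12.6200)/(40.9464−29.1588)=1.6322; B=V−Δ·S=-30.4119
Node (2,2) S=43.5600: V=(p*·24.1700+(1−p*)·31.8600)/1.15=24.0089; Δ=(24.1700−31.8600)/(57.4992−40.9464)=-0.4646; B=V−Δ·S=44.2458
Node (1,0) S=23.5000: V=(p*·20.2197+(1−p*)·19.6723)/1.15=17.3694; Δ=(20.2197−19.6723)/(31.0200−22.0900)=0.0613; B=V−Δ·S=15.9290
Node (1,1) S=33.0000: V=(p*·24.0089+(1−p*)·20.2197)/1.15=19.4032; Δ=(24.0089−20.2197)/(43.5600−31.0200)=0.3022; B=V−Δ·S=9.4316
Node (0,0) S=25.0000: V=(p*·19.4032+(1−p*)·17.3694)/1.15=16.0812; Δ=(19.4032−17.3694)/(33.0000−23.5000)=0.2141; B=V−Δ·S=10.7289
Check: Δ(0,0)·S0 + B(0,0) = 16.0812 = V0.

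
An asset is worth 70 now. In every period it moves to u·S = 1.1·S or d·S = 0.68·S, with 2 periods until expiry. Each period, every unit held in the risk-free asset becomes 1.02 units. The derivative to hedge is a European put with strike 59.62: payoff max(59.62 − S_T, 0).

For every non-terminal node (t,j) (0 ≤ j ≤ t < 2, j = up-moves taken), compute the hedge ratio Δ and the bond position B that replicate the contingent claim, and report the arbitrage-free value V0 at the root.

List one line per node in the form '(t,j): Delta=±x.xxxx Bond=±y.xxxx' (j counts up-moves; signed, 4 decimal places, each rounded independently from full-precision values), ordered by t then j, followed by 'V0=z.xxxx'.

(0,0): Delta=-0.3230 Bond=25.7100
(1,0): Delta=-1.0000 Bond=58.4510
(1,1): Delta=-0.2245 Bond=18.6415
V0=3.1023

Since d<R<u, set p* = (R−d)/(u−d) = 0.8095; price each node as the discounted p*-expectation of its children.
Terminal payoffs: V(2,0)=27.2520, V(2,1)=7.2600, V(2,2)=0.0000
(1,0): S=47.6000. Δ = (V_up−V_dn)/(S_up−S_dn) = (7.2600−27.2520)/(52.3600−32.3680) = -1.0000. V = [p*·7.2600 + (1−p*)·27.2520]/1.02 = 10.8510. B = V − Δ·S = 58.4510.
(1,1): S=77.0000. Δ = (V_up−V_dn)/(S_up−S_dn) = (0.0000−7.2600)/(84.7000−52.3600) = -0.2245. V = [p*·0.0000 + (1−p*)·7.2600]/1.02 = 1.3557. B = V − Δ·S = 18.6415.
(0,0): S=70.0000. Δ = (V_up−V_dn)/(S_up−S_dn) = (1.3557−10.8510)/(77.0000−47.6000) = -0.3230. V = [p*·1.3557 + (1−p*)·10.8510]/1.02 = 3.1023. B = V − Δ·S = 25.7100.
Self-financing check: at every node Δ·S+B equals the discounted successor values.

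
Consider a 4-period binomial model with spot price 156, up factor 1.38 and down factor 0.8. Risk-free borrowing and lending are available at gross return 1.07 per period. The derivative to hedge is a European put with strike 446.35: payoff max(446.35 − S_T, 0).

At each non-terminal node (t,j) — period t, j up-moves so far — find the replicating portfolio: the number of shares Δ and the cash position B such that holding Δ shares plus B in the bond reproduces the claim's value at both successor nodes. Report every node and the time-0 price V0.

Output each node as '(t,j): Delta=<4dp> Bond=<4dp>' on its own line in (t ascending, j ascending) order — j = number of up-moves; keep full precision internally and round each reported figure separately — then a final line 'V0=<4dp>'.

(0,0): Delta=-0.8913 Bond=327.8413
(1,0): Delta=-1.0000 Bond=364.3546
(1,1): Delta=-0.8190 Bond=335.2163
(2,0): Delta=-1.0000 Bond=389.8594
(2,1): Delta=-1.0000 Bond=389.8594
(2,2): Delta=-0.6985 Bond=322.8845
(3,0): Delta=-1.0000 Bond=417.1495
(3,1): Delta=-1.0000 Bond=417.1495
(3,2): Delta=-1.0000 Bond=417.1495
(3,3): Delta=-0.4978 Bond=263.2065
V0=188.7968

The replicating-portfolio and risk-neutral prices coincide; use p* = (1.07−0.8)/(1.38−0.8) = 0.4655 for the latter.
Terminal payoffs: V(4,0)=382.4524, V(4,1)=336.1266, V(4,2)=256.2147, V(4,3)=118.3666, V(4,4)=0.0000
(3,0): S=79.8720. Δ = (V_up−V_dn)/(S_up−S_dn) = (336.1266−382.4524)/(110.2234−63.8976) = -1.0000. V = [p*·336.1266 + (1−p*)·382.4524]/1.07 = 337.2775. B = V − Δ·S = 417.1495.
(3,1): S=137.7792. Δ = (V_up−V_dn)/(S_up−S_dn) = (256.2147−336.1266)/(190.1353−110.2234) = -1.0000. V = [p*·256.2147 + (1−p*)·336.1266]/1.07 = 279.3703. B = V − Δ·S = 417.1495.
(3,2): S=237.6691. Δ = (V_up−V_dn)/(S_up−S_dn) = (118.3666−256.2147)/(327.9834−190.1353) = -1.0000. V = [p*·118.3666 + (1−p*)·256.2147]/1.07 = 179.4804. B = V − Δ·S = 417.1495.
(3,3): S=409.9792. Δ = (V_up−V_dn)/(S_up−S_dn) = (0.0000−118.3666)/(565.7713−327.9834) = -0.4978. V = [p*·0.0000 + (1−p*)·118.3666]/1.07 = 59.1261. B = V − Δ·S = 263.2065.
(2,0): S=99.8400. Δ = (V_up−V_dn)/(S_up−S_dn) = (279.3703−337.2775)/(137.7792−79.8720) = -1.0000. V = [p*·279.3703 + (1−p*)·337.2775]/1.07 = 290.0194. B = V − Δ·S = 389.8594.
(2,1): S=172.2240. Δ = (V_up−V_dn)/(S_up−S_dn) = (179.4804−279.3703)/(237.6691−137.7792) = -1.0000. V = [p*·179.4804 + (1−p*)·279.3703]/1.07 = 217.6354. B = V − Δ·S = 389.8594.
(2,2): S=297.0864. Δ = (V_up−V_dn)/(S_up−S_dn) = (59.1261−179.4804)/(409.9792−237.6691) = -0.6985. V = [p*·59.1261 + (1−p*)·179.4804]/1.07 = 115.3770. B = V − Δ·S = 322.8845.
(1,0): S=124.8000. Δ = (V_up−V_dn)/(S_up−S_dn) = (217.6354−290.0194)/(172.2240−99.8400) = -1.0000. V = [p*·217.6354 + (1−p*)·290.0194]/1.07 = 239.5546. B = V − Δ·S = 364.3546.
(1,1): S=215.2800. Δ = (V_up−V_dn)/(S_up−S_dn) = (115.3770−217.6354)/(297.0864−172.2240) = -0.8190. V = [p*·115.3770 + (1−p*)·217.6354]/1.07 = 158.9087. B = V − Δ·S = 335.2163.
(0,0): S=156.0000. Δ = (V_up−V_dn)/(S_up−S_dn) = (158.9087−239.5546)/(215.2800−124.8000) = -0.8913. V = [p*·158.9087 + (1−p*)·239.5546]/1.07 = 188.7968. B = V − Δ·S = 327.8413.
Check: Δ(0,0)·S0 + B(0,0) = 188.7968 = V0.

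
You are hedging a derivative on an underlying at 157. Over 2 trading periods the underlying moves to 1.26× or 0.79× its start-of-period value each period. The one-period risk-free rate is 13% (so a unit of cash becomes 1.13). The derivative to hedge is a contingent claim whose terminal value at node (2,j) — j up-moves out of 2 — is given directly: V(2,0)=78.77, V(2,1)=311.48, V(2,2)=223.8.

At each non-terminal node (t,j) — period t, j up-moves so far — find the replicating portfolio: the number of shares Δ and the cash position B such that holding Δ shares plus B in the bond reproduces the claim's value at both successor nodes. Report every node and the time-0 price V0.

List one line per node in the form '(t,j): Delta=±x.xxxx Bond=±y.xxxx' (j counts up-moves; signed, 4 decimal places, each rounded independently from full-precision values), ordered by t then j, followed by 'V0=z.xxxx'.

Risk-neutral probability p* = (R−d)/(u−d) = (1.13−0.79)/(1.26−0.79) = 0.7234.
Terminal values V(2,·): V(2,0)=78.7700, V(2,1)=311.4800, V(2,2)=223.8000
  t=1,j=0: stock 124.0300 → up 156.2778 (V=311.4800), down 97.9837 (V=78.7700). Price 218.6844; hedge Δ=3.9920, bond B=-276.4432.
  t=1,j=1: stock 197.8200 → up 249.2532 (V=223.8000), down 156.2778 (V=311.4800). Price 219.5150; hedge Δ=-0.9430, bond B=406.0682.
  t=0,j=0: stock 157.0000 → up 197.8200 (V=219.5150), down 124.0300 (V=218.6844). Price 194.0577; hedge Δ=0.0113, bond B=192.2906.
The time-0 hedge costs 194.0577, which is the no-arbitrage price.

(0,0): Delta=0.0113 Bond=192.2906
(1,0): Delta=3.9920 Bond=-276.4432
(1,1): Delta=-0.9430 Bond=406.0682
V0=194.0577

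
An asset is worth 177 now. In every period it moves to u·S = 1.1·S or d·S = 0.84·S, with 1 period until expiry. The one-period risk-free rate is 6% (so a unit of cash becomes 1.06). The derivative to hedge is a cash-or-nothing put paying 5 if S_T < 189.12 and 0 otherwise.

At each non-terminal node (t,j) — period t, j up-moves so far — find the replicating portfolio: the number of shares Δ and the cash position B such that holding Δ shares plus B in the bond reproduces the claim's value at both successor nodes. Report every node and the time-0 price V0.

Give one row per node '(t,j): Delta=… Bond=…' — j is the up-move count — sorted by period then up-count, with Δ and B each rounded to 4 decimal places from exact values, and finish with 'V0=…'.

(0,0): Delta=-0.1086 Bond=19.9565
V0=0.7257

Since d<R<u, set p* = (R−d)/(u−d) = 0.8462; price each node as the discounted p*-expectation of its children.
At expiry t=1: V(1,0)=5.0000, V(1,1)=0.0000
Node (0,0) S=177.0000: V=(p*·0.0000+(1−p*)·5.0000)/1.06=0.7257; Δ=(0.0000−5.0000)/(194.7000−148.6800)=-0.1086; B=V−Δ·S=19.9565
The time-0 hedge costs 0.7257, which is the no-arbitrage price.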